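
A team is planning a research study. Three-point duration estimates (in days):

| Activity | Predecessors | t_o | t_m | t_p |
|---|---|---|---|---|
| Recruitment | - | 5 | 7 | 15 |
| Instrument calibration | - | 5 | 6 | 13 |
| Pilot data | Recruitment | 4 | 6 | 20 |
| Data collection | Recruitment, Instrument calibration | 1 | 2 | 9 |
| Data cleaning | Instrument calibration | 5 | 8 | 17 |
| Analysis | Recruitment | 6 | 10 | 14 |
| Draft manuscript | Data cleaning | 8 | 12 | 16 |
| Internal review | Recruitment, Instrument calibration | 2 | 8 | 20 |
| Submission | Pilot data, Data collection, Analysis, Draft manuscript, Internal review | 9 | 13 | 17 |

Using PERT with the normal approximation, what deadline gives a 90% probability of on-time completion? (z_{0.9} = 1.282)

44.9 days

te_Recruitment = (5 + 4·7 + 15)/6 = 48/6 = 8; σ²_Recruitment = ((15−5)/6)² = 2.778
te_Instrument calibration = (5 + 4·6 + 13)/6 = 42/6 = 7; σ²_Instrument calibration = ((13−5)/6)² = 1.778
te_Pilot data = (4 + 4·6 + 20)/6 = 48/6 = 8; σ²_Pilot data = ((20−4)/6)² = 7.111
te_Data collection = (1 + 4·2 + 9)/6 = 18/6 = 3; σ²_Data collection = ((9−1)/6)² = 1.778
te_Data cleaning = (5 + 4·8 + 17)/6 = 54/6 = 9; σ²_Data cleaning = ((17−5)/6)² = 4.000
te_Analysis = (6 + 4·10 + 14)/6 = 60/6 = 10; σ²_Analysis = ((14−6)/6)² = 1.778
te_Draft manuscript = (8 + 4·12 + 16)/6 = 72/6 = 12; σ²_Draft manuscript = ((16−8)/6)² = 1.778
te_Internal review = (2 + 4·8 + 20)/6 = 54/6 = 9; σ²_Internal review = ((20−2)/6)² = 9.000
te_Submission = (9 + 4·13 + 17)/6 = 78/6 = 13; σ²_Submission = ((17−9)/6)² = 1.778

Forward pass:
ES_Recruitment = 0; EF_Recruitment = 8
ES_Instrument calibration = 0; EF_Instrument calibration = 7
ES_Pilot data = 8; EF_Pilot data = 8+8 = 16
ES_Data collection = max(EF_Recruitment=8, EF_Instrument calibration=7) = 8; EF_Data collection = 8+3 = 11
ES_Data cleaning = 7; EF_Data cleaning = 7+9 = 16
ES_Analysis = 8; EF_Analysis = 8+10 = 18
ES_Draft manuscript = 16; EF_Draft manuscript = 16+12 = 28
ES_Internal review = max(EF_Recruitment=8, EF_Instrument calibration=7) = 8; EF_Internal review = 8+9 = 17
ES_Submission = max(EF_Pilot data=16, EF_Data collection=11, EF_Analysis=18, EF_Draft manuscript=28, EF_Internal review=17) = 28; EF_Submission = 28+13 = 41
Expected project duration μ = 41 days. Critical path: Instrument calibration → Data cleaning → Draft manuscript → Submission.

Variance along critical path = 1.778 + 4.000 + 1.778 + 1.778 = 9.333; σ = 3.055 days.
D = μ + z·σ = 41 + 1.282·3.055 = 44.9 days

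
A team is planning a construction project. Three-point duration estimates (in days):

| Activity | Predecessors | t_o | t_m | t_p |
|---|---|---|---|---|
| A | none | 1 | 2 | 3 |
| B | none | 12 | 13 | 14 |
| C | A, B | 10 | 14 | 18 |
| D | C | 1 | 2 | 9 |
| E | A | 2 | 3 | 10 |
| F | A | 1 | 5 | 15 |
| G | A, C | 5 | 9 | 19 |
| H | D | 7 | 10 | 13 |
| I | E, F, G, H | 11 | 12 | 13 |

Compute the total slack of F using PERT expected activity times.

te_A = (1 + 4·2 + 3)/6 = 12/6 = 2
te_B = (12 + 4·13 + 14)/6 = 78/6 = 13
te_C = (10 + 4·14 + 18)/6 = 84/6 = 14
te_D = (1 + 4·2 + 9)/6 = 18/6 = 3
te_E = (2 + 4·3 + 10)/6 = 24/6 = 4
te_F = (1 + 4·5 + 15)/6 = 36/6 = 6
te_G = (5 + 4·9 + 19)/6 = 60/6 = 10
te_H = (7 + 4·10 + 13)/6 = 60/6 = 10
te_I = (11 + 4·12 + 13)/6 = 72/6 = 12

Forward pass:
ES_A = 0; EF_A = 2
ES_B = 0; EF_B = 13
ES_C = max(EF_A=2, EF_B=13) = 13; EF_C = 13+14 = 27
ES_D = 27; EF_D = 27+3 = 30
ES_E = 2; EF_E = 2+4 = 6
ES_F = 2; EF_F = 2+6 = 8
ES_G = max(EF_A=2, EF_C=27) = 27; EF_G = 27+10 = 37
ES_H = 30; EF_H = 30+10 = 40
ES_I = max(EF_E=6, EF_F=8, EF_G=37, EF_H=40) = 40; EF_I = 40+12 = 52
Expected project duration μ = 52 days. Critical path: B → C → D → H → I.

Backward pass:
LF_I = 52; LS_I = 52−12 = 40
LF_H = LS_I = 40; LS_H = 40−10 = 30
LF_G = LS_I = 40; LS_G = 40−10 = 30
LF_F = LS_I = 40; LS_F = 40−6 = 34
LF_E = LS_I = 40; LS_E = 40−4 = 36
LF_D = LS_H = 30; LS_D = 30−3 = 27
LF_C = min(LS_D=27, LS_G=30) = 27; LS_C = 27−14 = 13
LF_B = LS_C = 13; LS_B = 13−13 = 0
LF_A = min(LS_C=13, LS_E=36, LS_F=34, LS_G=30) = 13; LS_A = 13−2 = 11
Slack_F = LS_F − ES_F = 34 − 2 = 32

32 days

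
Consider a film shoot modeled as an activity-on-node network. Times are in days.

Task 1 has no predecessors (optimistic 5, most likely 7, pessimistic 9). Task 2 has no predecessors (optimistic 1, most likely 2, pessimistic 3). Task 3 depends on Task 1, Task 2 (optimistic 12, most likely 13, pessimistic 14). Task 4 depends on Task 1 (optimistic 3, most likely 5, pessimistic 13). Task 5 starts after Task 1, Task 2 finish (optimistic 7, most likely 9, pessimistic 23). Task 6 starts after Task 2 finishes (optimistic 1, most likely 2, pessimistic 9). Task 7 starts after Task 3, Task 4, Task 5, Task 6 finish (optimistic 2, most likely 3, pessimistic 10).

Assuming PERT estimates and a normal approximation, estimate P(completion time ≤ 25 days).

te_Task 1 = (5 + 4·7 + 9)/6 = 42/6 = 7; σ²_Task 1 = ((9−5)/6)² = 0.444
te_Task 2 = (1 + 4·2 + 3)/6 = 12/6 = 2; σ²_Task 2 = ((3−1)/6)² = 0.111
te_Task 3 = (12 + 4·13 + 14)/6 = 78/6 = 13; σ²_Task 3 = ((14−12)/6)² = 0.111
te_Task 4 = (3 + 4·5 + 13)/6 = 36/6 = 6; σ²_Task 4 = ((13−3)/6)² = 2.778
te_Task 5 = (7 + 4·9 + 23)/6 = 66/6 = 11; σ²_Task 5 = ((23−7)/6)² = 7.111
te_Task 6 = (1 + 4·2 + 9)/6 = 18/6 = 3; σ²_Task 6 = ((9−1)/6)² = 1.778
te_Task 7 = (2 + 4·3 + 10)/6 = 24/6 = 4; σ²_Task 7 = ((10−2)/6)² = 1.778

Forward pass:
ES_Task 1 = 0; EF_Task 1 = 7
ES_Task 2 = 0; EF_Task 2 = 2
ES_Task 3 = max(EF_Task 1=7, EF_Task 2=2) = 7; EF_Task 3 = 7+13 = 20
ES_Task 4 = 7; EF_Task 4 = 7+6 = 13
ES_Task 5 = max(EF_Task 1=7, EF_Task 2=2) = 7; EF_Task 5 = 7+11 = 18
ES_Task 6 = 2; EF_Task 6 = 2+3 = 5
ES_Task 7 = max(EF_Task 3=20, EF_Task 4=13, EF_Task 5=18, EF_Task 6=5) = 20; EF_Task 7 = 20+4 = 24
Expected project duration μ = 24 days. Critical path: Task 1 → Task 3 → Task 7.

Variance along critical path = 0.444 + 0.111 + 1.778 = 2.333; σ = √2.333 = 1.528 days.
Z = (25 − 24) / 1.528 = 0.655
P(T ≤ 25) = Φ(0.655) ≈ 0.744

0.744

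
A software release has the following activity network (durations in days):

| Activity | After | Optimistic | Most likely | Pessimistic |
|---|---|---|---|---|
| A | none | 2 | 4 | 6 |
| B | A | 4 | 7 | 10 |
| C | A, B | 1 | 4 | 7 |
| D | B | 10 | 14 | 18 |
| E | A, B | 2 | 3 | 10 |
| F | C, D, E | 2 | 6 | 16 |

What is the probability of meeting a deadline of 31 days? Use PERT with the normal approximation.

0.367

te_A = (2 + 4·4 + 6)/6 = 24/6 = 4; σ²_A = ((6−2)/6)² = 0.444
te_B = (4 + 4·7 + 10)/6 = 42/6 = 7; σ²_B = ((10−4)/6)² = 1.000
te_C = (1 + 4·4 + 7)/6 = 24/6 = 4; σ²_C = ((7−1)/6)² = 1.000
te_D = (10 + 4·14 + 18)/6 = 84/6 = 14; σ²_D = ((18−10)/6)² = 1.778
te_E = (2 + 4·3 + 10)/6 = 24/6 = 4; σ²_E = ((10−2)/6)² = 1.778
te_F = (2 + 4·6 + 16)/6 = 42/6 = 7; σ²_F = ((16−2)/6)² = 5.444

Forward pass:
ES_A = 0; EF_A = 4
ES_B = 4; EF_B = 4+7 = 11
ES_C = max(EF_A=4, EF_B=11) = 11; EF_C = 11+4 = 15
ES_D = 11; EF_D = 11+14 = 25
ES_E = max(EF_A=4, EF_B=11) = 11; EF_E = 11+4 = 15
ES_F = max(EF_C=15, EF_D=25, EF_E=15) = 25; EF_F = 25+7 = 32
Expected project duration μ = 32 days. Critical path: A → B → D → F.

Variance along critical path = 0.444 + 1.000 + 1.778 + 5.444 = 8.667; σ = √8.667 = 2.944 days.
Z = (31 − 32) / 2.944 = -0.340
P(T ≤ 31) = Φ(-0.340) ≈ 0.367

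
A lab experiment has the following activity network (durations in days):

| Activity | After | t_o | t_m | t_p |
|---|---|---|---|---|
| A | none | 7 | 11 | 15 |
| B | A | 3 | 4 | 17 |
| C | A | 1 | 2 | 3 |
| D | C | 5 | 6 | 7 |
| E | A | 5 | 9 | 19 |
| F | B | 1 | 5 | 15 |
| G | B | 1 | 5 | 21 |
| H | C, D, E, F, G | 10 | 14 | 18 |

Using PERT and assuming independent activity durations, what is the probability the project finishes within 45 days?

0.941

te_A = (7 + 4·11 + 15)/6 = 66/6 = 11; σ²_A = ((15−7)/6)² = 1.778
te_B = (3 + 4·4 + 17)/6 = 36/6 = 6; σ²_B = ((17−3)/6)² = 5.444
te_C = (1 + 4·2 + 3)/6 = 12/6 = 2; σ²_C = ((3−1)/6)² = 0.111
te_D = (5 + 4·6 + 7)/6 = 36/6 = 6; σ²_D = ((7−5)/6)² = 0.111
te_E = (5 + 4·9 + 19)/6 = 60/6 = 10; σ²_E = ((19−5)/6)² = 5.444
te_F = (1 + 4·5 + 15)/6 = 36/6 = 6; σ²_F = ((15−1)/6)² = 5.444
te_G = (1 + 4·5 + 21)/6 = 42/6 = 7; σ²_G = ((21−1)/6)² = 11.111
te_H = (10 + 4·14 + 18)/6 = 84/6 = 14; σ²_H = ((18−10)/6)² = 1.778

Forward pass:
ES_A = 0; EF_A = 11
ES_B = 11; EF_B = 11+6 = 17
ES_C = 11; EF_C = 11+2 = 13
ES_D = 13; EF_D = 13+6 = 19
ES_E = 11; EF_E = 11+10 = 21
ES_F = 17; EF_F = 17+6 = 23
ES_G = 17; EF_G = 17+7 = 24
ES_H = max(EF_C=13, EF_D=19, EF_E=21, EF_F=23, EF_G=24) = 24; EF_H = 24+14 = 38
Expected project duration μ = 38 days. Critical path: A → B → G → H.

Variance along critical path = 1.778 + 5.444 + 11.111 + 1.778 = 20.111; σ = √20.111 = 4.485 days.
Z = (45 − 38) / 4.485 = 1.561
P(T ≤ 45) = Φ(1.561) ≈ 0.941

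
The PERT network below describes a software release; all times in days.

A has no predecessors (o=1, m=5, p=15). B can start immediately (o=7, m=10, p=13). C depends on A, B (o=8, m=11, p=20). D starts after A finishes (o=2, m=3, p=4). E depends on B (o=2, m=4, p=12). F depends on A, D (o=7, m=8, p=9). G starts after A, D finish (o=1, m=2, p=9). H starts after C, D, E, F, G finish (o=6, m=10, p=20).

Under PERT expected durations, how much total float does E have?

7 days

te_A = (1 + 4·5 + 15)/6 = 36/6 = 6
te_B = (7 + 4·10 + 13)/6 = 60/6 = 10
te_C = (8 + 4·11 + 20)/6 = 72/6 = 12
te_D = (2 + 4·3 + 4)/6 = 18/6 = 3
te_E = (2 + 4·4 + 12)/6 = 30/6 = 5
te_F = (7 + 4·8 + 9)/6 = 48/6 = 8
te_G = (1 + 4·2 + 9)/6 = 18/6 = 3
te_H = (6 + 4·10 + 20)/6 = 66/6 = 11

Forward pass:
ES_A = 0; EF_A = 6
ES_B = 0; EF_B = 10
ES_C = max(EF_A=6, EF_B=10) = 10; EF_C = 10+12 = 22
ES_D = 6; EF_D = 6+3 = 9
ES_E = 10; EF_E = 10+5 = 15
ES_F = max(EF_A=6, EF_D=9) = 9; EF_F = 9+8 = 17
ES_G = max(EF_A=6, EF_D=9) = 9; EF_G = 9+3 = 12
ES_H = max(EF_C=22, EF_D=9, EF_E=15, EF_F=17, EF_G=12) = 22; EF_H = 22+11 = 33
Expected project duration μ = 33 days. Critical path: B → C → H.

Backward pass:
LF_H = 33; LS_H = 33−11 = 22
LF_G = LS_H = 22; LS_G = 22−3 = 19
LF_F = LS_H = 22; LS_F = 22−8 = 14
LF_E = LS_H = 22; LS_E = 22−5 = 17
LF_D = min(LS_F=14, LS_G=19, LS_H=22) = 14; LS_D = 14−3 = 11
LF_C = LS_H = 22; LS_C = 22−12 = 10
LF_B = min(LS_C=10, LS_E=17) = 10; LS_B = 10−10 = 0
LF_A = min(LS_C=10, LS_D=11, LS_F=14, LS_G=19) = 10; LS_A = 10−6 = 4
Slack_E = LS_E − ES_E = 17 − 10 = 7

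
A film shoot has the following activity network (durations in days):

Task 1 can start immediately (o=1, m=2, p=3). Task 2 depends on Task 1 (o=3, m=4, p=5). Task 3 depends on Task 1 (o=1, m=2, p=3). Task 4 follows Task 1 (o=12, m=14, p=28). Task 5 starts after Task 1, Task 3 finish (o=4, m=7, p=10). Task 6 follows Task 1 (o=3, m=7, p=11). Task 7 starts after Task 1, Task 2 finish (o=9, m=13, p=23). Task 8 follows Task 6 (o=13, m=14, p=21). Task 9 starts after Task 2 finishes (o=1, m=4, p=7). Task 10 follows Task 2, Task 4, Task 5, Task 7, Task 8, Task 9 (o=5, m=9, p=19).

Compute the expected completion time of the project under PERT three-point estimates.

te_Task 1 = (1 + 4·2 + 3)/6 = 12/6 = 2
te_Task 2 = (3 + 4·4 + 5)/6 = 24/6 = 4
te_Task 3 = (1 + 4·2 + 3)/6 = 12/6 = 2
te_Task 4 = (12 + 4·14 + 28)/6 = 96/6 = 16
te_Task 5 = (4 + 4·7 + 10)/6 = 42/6 = 7
te_Task 6 = (3 + 4·7 + 11)/6 = 42/6 = 7
te_Task 7 = (9 + 4·13 + 23)/6 = 84/6 = 14
te_Task 8 = (13 + 4·14 + 21)/6 = 90/6 = 15
te_Task 9 = (1 + 4·4 + 7)/6 = 24/6 = 4
te_Task 10 = (5 + 4·9 + 19)/6 = 60/6 = 10

Forward pass:
ES_Task 1 = 0; EF_Task 1 = 2
ES_Task 2 = 2; EF_Task 2 = 2+4 = 6
ES_Task 3 = 2; EF_Task 3 = 2+2 = 4
ES_Task 4 = 2; EF_Task 4 = 2+16 = 18
ES_Task 5 = max(EF_Task 1=2, EF_Task 3=4) = 4; EF_Task 5 = 4+7 = 11
ES_Task 6 = 2; EF_Task 6 = 2+7 = 9
ES_Task 7 = max(EF_Task 1=2, EF_Task 2=6) = 6; EF_Task 7 = 6+14 = 20
ES_Task 8 = 9; EF_Task 8 = 9+15 = 24
ES_Task 9 = 6; EF_Task 9 = 6+4 = 10
ES_Task 10 = max(EF_Task 2=6, EF_Task 4=18, EF_Task 5=11, EF_Task 7=20, EF_Task 8=24, EF_Task 9=10) = 24; EF_Task 10 = 24+10 = 34
Expected project duration μ = 34 days. Critical path: Task 1 → Task 6 → Task 8 → Task 10.

34 days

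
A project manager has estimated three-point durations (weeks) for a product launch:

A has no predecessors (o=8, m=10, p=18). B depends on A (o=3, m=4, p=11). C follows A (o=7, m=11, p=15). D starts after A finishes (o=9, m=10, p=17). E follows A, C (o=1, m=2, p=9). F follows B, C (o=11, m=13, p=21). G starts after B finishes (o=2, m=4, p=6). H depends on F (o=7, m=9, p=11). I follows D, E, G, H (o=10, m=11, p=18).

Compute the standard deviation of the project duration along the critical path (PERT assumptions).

3.09 weeks

te_A = (8 + 4·10 + 18)/6 = 66/6 = 11; σ²_A = ((18−8)/6)² = 2.778
te_B = (3 + 4·4 + 11)/6 = 30/6 = 5; σ²_B = ((11−3)/6)² = 1.778
te_C = (7 + 4·11 + 15)/6 = 66/6 = 11; σ²_C = ((15−7)/6)² = 1.778
te_D = (9 + 4·10 + 17)/6 = 66/6 = 11; σ²_D = ((17−9)/6)² = 1.778
te_E = (1 + 4·2 + 9)/6 = 18/6 = 3; σ²_E = ((9−1)/6)² = 1.778
te_F = (11 + 4·13 + 21)/6 = 84/6 = 14; σ²_F = ((21−11)/6)² = 2.778
te_G = (2 + 4·4 + 6)/6 = 24/6 = 4; σ²_G = ((6−2)/6)² = 0.444
te_H = (7 + 4·9 + 11)/6 = 54/6 = 9; σ²_H = ((11−7)/6)² = 0.444
te_I = (10 + 4·11 + 18)/6 = 72/6 = 12; σ²_I = ((18−10)/6)² = 1.778

Forward pass:
ES_A = 0; EF_A = 11
ES_B = 11; EF_B = 11+5 = 16
ES_C = 11; EF_C = 11+11 = 22
ES_D = 11; EF_D = 11+11 = 22
ES_E = max(EF_A=11, EF_C=22) = 22; EF_E = 22+3 = 25
ES_F = max(EF_B=16, EF_C=22) = 22; EF_F = 22+14 = 36
ES_G = 16; EF_G = 16+4 = 20
ES_H = 36; EF_H = 36+9 = 45
ES_I = max(EF_D=22, EF_E=25, EF_G=20, EF_H=45) = 45; EF_I = 45+12 = 57
Expected project duration μ = 57 weeks. Critical path: A → C → F → H → I.

Variance along critical path = 2.778 + 1.778 + 2.778 + 0.444 + 1.778 = 9.556
σ = √9.556 = 3.091 weeks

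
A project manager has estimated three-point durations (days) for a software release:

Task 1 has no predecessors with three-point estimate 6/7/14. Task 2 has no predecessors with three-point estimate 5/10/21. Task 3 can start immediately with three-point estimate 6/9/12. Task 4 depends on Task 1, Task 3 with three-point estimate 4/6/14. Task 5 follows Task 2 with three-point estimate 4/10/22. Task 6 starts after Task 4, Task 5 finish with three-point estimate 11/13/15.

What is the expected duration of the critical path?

te_Task 1 = (6 + 4·7 + 14)/6 = 48/6 = 8
te_Task 2 = (5 + 4·10 + 21)/6 = 66/6 = 11
te_Task 3 = (6 + 4·9 + 12)/6 = 54/6 = 9
te_Task 4 = (4 + 4·6 + 14)/6 = 42/6 = 7
te_Task 5 = (4 + 4·10 + 22)/6 = 66/6 = 11
te_Task 6 = (11 + 4·13 + 15)/6 = 78/6 = 13

Forward pass:
ES_Task 1 = 0; EF_Task 1 = 8
ES_Task 2 = 0; EF_Task 2 = 11
ES_Task 3 = 0; EF_Task 3 = 9
ES_Task 4 = max(EF_Task 1=8, EF_Task 3=9) = 9; EF_Task 4 = 9+7 = 16
ES_Task 5 = 11; EF_Task 5 = 11+11 = 22
ES_Task 6 = max(EF_Task 4=16, EF_Task 5=22) = 22; EF_Task 6 = 22+13 = 35
Expected project duration μ = 35 days. Critical path: Task 2 → Task 5 → Task 6.

35 days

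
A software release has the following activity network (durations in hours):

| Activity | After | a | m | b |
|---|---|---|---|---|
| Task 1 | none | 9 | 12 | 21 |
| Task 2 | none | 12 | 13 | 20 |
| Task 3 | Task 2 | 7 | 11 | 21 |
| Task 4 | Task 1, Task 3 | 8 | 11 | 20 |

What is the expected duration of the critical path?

38 hours

te_Task 1 = (9 + 4·12 + 21)/6 = 78/6 = 13
te_Task 2 = (12 + 4·13 + 20)/6 = 84/6 = 14
te_Task 3 = (7 + 4·11 + 21)/6 = 72/6 = 12
te_Task 4 = (8 + 4·11 + 20)/6 = 72/6 = 12

Forward pass:
ES_Task 1 = 0; EF_Task 1 = 13
ES_Task 2 = 0; EF_Task 2 = 14
ES_Task 3 = 14; EF_Task 3 = 14+12 = 26
ES_Task 4 = max(EF_Task 1=13, EF_Task 3=26) = 26; EF_Task 4 = 26+12 = 38
Expected project duration μ = 38 hours. Critical path: Task 2 → Task 3 → Task 4.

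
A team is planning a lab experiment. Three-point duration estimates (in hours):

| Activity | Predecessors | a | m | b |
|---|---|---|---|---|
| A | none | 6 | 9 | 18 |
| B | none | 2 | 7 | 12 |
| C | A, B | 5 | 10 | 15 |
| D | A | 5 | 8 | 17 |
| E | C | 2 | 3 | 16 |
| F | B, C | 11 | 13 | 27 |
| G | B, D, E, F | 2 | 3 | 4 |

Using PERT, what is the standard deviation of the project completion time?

te_A = (6 + 4·9 + 18)/6 = 60/6 = 10; σ²_A = ((18−6)/6)² = 4.000
te_B = (2 + 4·7 + 12)/6 = 42/6 = 7; σ²_B = ((12−2)/6)² = 2.778
te_C = (5 + 4·10 + 15)/6 = 60/6 = 10; σ²_C = ((15−5)/6)² = 2.778
te_D = (5 + 4·8 + 17)/6 = 54/6 = 9; σ²_D = ((17−5)/6)² = 4.000
te_E = (2 + 4·3 + 16)/6 = 30/6 = 5; σ²_E = ((16−2)/6)² = 5.444
te_F = (11 + 4·13 + 27)/6 = 90/6 = 15; σ²_F = ((27−11)/6)² = 7.111
te_G = (2 + 4·3 + 4)/6 = 18/6 = 3; σ²_G = ((4−2)/6)² = 0.111

Forward pass:
ES_A = 0; EF_A = 10
ES_B = 0; EF_B = 7
ES_C = max(EF_A=10, EF_B=7) = 10; EF_C = 10+10 = 20
ES_D = 10; EF_D = 10+9 = 19
ES_E = 20; EF_E = 20+5 = 25
ES_F = max(EF_B=7, EF_C=20) = 20; EF_F = 20+15 = 35
ES_G = max(EF_B=7, EF_D=19, EF_E=25, EF_F=35) = 35; EF_G = 35+3 = 38
Expected project duration μ = 38 hours. Critical path: A → C → F → G.

Variance along critical path = 4.000 + 2.778 + 7.111 + 0.111 = 14.000
σ = √14.000 = 3.742 hours

3.74 hours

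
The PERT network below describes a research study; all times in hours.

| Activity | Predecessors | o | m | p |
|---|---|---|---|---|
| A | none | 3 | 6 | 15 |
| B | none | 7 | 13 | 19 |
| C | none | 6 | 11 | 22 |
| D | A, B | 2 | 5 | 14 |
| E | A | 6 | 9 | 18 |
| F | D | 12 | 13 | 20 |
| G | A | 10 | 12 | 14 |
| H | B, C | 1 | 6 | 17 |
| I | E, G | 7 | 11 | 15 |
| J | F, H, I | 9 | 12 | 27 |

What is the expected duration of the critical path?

te_A = (3 + 4·6 + 15)/6 = 42/6 = 7
te_B = (7 + 4·13 + 19)/6 = 78/6 = 13
te_C = (6 + 4·11 + 22)/6 = 72/6 = 12
te_D = (2 + 4·5 + 14)/6 = 36/6 = 6
te_E = (6 + 4·9 + 18)/6 = 60/6 = 10
te_F = (12 + 4·13 + 20)/6 = 84/6 = 14
te_G = (10 + 4·12 + 14)/6 = 72/6 = 12
te_H = (1 + 4·6 + 17)/6 = 42/6 = 7
te_I = (7 + 4·11 + 15)/6 = 66/6 = 11
te_J = (9 + 4·12 + 27)/6 = 84/6 = 14

Forward pass:
ES_A = 0; EF_A = 7
ES_B = 0; EF_B = 13
ES_C = 0; EF_C = 12
ES_D = max(EF_A=7, EF_B=13) = 13; EF_D = 13+6 = 19
ES_E = 7; EF_E = 7+10 = 17
ES_F = 19; EF_F = 19+14 = 33
ES_G = 7; EF_G = 7+12 = 19
ES_H = max(EF_B=13, EF_C=12) = 13; EF_H = 13+7 = 20
ES_I = max(EF_E=17, EF_G=19) = 19; EF_I = 19+11 = 30
ES_J = max(EF_F=33, EF_H=20, EF_I=30) = 33; EF_J = 33+14 = 47
Expected project duration μ = 47 hours. Critical path: B → D → F → J.

47 hours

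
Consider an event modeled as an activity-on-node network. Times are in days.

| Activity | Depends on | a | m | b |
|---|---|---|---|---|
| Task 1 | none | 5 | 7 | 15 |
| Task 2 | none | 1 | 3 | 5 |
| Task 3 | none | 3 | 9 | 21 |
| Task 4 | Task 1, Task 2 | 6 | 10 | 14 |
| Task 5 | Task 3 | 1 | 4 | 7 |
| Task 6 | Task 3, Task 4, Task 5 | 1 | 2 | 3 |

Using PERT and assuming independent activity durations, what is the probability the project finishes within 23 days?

0.918

te_Task 1 = (5 + 4·7 + 15)/6 = 48/6 = 8; σ²_Task 1 = ((15−5)/6)² = 2.778
te_Task 2 = (1 + 4·3 + 5)/6 = 18/6 = 3; σ²_Task 2 = ((5−1)/6)² = 0.444
te_Task 3 = (3 + 4·9 + 21)/6 = 60/6 = 10; σ²_Task 3 = ((21−3)/6)² = 9.000
te_Task 4 = (6 + 4·10 + 14)/6 = 60/6 = 10; σ²_Task 4 = ((14−6)/6)² = 1.778
te_Task 5 = (1 + 4·4 + 7)/6 = 24/6 = 4; σ²_Task 5 = ((7−1)/6)² = 1.000
te_Task 6 = (1 + 4·2 + 3)/6 = 12/6 = 2; σ²_Task 6 = ((3−1)/6)² = 0.111

Forward pass:
ES_Task 1 = 0; EF_Task 1 = 8
ES_Task 2 = 0; EF_Task 2 = 3
ES_Task 3 = 0; EF_Task 3 = 10
ES_Task 4 = max(EF_Task 1=8, EF_Task 2=3) = 8; EF_Task 4 = 8+10 = 18
ES_Task 5 = 10; EF_Task 5 = 10+4 = 14
ES_Task 6 = max(EF_Task 3=10, EF_Task 4=18, EF_Task 5=14) = 18; EF_Task 6 = 18+2 = 20
Expected project duration μ = 20 days. Critical path: Task 1 → Task 4 → Task 6.

Variance along critical path = 2.778 + 1.778 + 0.111 = 4.667; σ = √4.667 = 2.160 days.
Z = (23 − 20) / 2.160 = 1.389
P(T ≤ 23) = Φ(1.389) ≈ 0.918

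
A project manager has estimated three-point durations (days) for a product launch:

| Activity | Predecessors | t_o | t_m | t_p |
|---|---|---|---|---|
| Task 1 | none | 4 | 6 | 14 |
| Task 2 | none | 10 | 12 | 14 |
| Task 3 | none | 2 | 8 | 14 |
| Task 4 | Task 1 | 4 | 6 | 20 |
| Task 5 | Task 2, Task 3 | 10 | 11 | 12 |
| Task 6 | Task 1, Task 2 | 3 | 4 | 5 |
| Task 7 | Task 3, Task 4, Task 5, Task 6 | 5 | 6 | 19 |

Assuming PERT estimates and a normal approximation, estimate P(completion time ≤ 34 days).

te_Task 1 = (4 + 4·6 + 14)/6 = 42/6 = 7; σ²_Task 1 = ((14−4)/6)² = 2.778
te_Task 2 = (10 + 4·12 + 14)/6 = 72/6 = 12; σ²_Task 2 = ((14−10)/6)² = 0.444
te_Task 3 = (2 + 4·8 + 14)/6 = 48/6 = 8; σ²_Task 3 = ((14−2)/6)² = 4.000
te_Task 4 = (4 + 4·6 + 20)/6 = 48/6 = 8; σ²_Task 4 = ((20−4)/6)² = 7.111
te_Task 5 = (10 + 4·11 + 12)/6 = 66/6 = 11; σ²_Task 5 = ((12−10)/6)² = 0.111
te_Task 6 = (3 + 4·4 + 5)/6 = 24/6 = 4; σ²_Task 6 = ((5−3)/6)² = 0.111
te_Task 7 = (5 + 4·6 + 19)/6 = 48/6 = 8; σ²_Task 7 = ((19−5)/6)² = 5.444

Forward pass:
ES_Task 1 = 0; EF_Task 1 = 7
ES_Task 2 = 0; EF_Task 2 = 12
ES_Task 3 = 0; EF_Task 3 = 8
ES_Task 4 = 7; EF_Task 4 = 7+8 = 15
ES_Task 5 = max(EF_Task 2=12, EF_Task 3=8) = 12; EF_Task 5 = 12+11 = 23
ES_Task 6 = max(EF_Task 1=7, EF_Task 2=12) = 12; EF_Task 6 = 12+4 = 16
ES_Task 7 = max(EF_Task 3=8, EF_Task 4=15, EF_Task 5=23, EF_Task 6=16) = 23; EF_Task 7 = 23+8 = 31
Expected project duration μ = 31 days. Critical path: Task 2 → Task 5 → Task 7.

Variance along critical path = 0.444 + 0.111 + 5.444 = 6.000; σ = √6.000 = 2.449 days.
Z = (34 − 31) / 2.449 = 1.225
P(T ≤ 34) = Φ(1.225) ≈ 0.890

0.890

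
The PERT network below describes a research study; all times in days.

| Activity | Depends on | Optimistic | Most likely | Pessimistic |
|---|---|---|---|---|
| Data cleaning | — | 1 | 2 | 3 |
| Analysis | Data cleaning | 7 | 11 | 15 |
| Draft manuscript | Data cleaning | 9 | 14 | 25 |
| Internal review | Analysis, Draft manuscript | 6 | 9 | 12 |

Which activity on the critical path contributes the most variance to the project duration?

Draft manuscript

te_Data cleaning = (1 + 4·2 + 3)/6 = 12/6 = 2; σ²_Data cleaning = ((3−1)/6)² = 0.111
te_Analysis = (7 + 4·11 + 15)/6 = 66/6 = 11; σ²_Analysis = ((15−7)/6)² = 1.778
te_Draft manuscript = (9 + 4·14 + 25)/6 = 90/6 = 15; σ²_Draft manuscript = ((25−9)/6)² = 7.111
te_Internal review = (6 + 4·9 + 12)/6 = 54/6 = 9; σ²_Internal review = ((12−6)/6)² = 1.000

Forward pass:
ES_Data cleaning = 0; EF_Data cleaning = 2
ES_Analysis = 2; EF_Analysis = 2+11 = 13
ES_Draft manuscript = 2; EF_Draft manuscript = 2+15 = 17
ES_Internal review = max(EF_Analysis=13, EF_Draft manuscript=17) = 17; EF_Internal review = 17+9 = 26
Expected project duration μ = 26 days. Critical path: Data cleaning → Draft manuscript → Internal review.

Variances on critical path: σ²_Data cleaning=0.111, σ²_Draft manuscript=7.111, σ²_Internal review=1.000.
Largest is σ²_Draft manuscript = 7.111.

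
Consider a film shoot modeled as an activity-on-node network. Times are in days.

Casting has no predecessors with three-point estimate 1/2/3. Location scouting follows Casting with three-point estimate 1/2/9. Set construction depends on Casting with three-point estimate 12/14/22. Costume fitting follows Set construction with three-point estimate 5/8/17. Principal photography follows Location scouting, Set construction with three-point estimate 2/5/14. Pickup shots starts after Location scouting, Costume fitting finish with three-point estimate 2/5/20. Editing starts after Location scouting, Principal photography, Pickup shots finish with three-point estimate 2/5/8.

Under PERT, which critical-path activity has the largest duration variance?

te_Casting = (1 + 4·2 + 3)/6 = 12/6 = 2; σ²_Casting = ((3−1)/6)² = 0.111
te_Location scouting = (1 + 4·2 + 9)/6 = 18/6 = 3; σ²_Location scouting = ((9−1)/6)² = 1.778
te_Set construction = (12 + 4·14 + 22)/6 = 90/6 = 15; σ²_Set construction = ((22−12)/6)² = 2.778
te_Costume fitting = (5 + 4·8 + 17)/6 = 54/6 = 9; σ²_Costume fitting = ((17−5)/6)² = 4.000
te_Principal photography = (2 + 4·5 + 14)/6 = 36/6 = 6; σ²_Principal photography = ((14−2)/6)² = 4.000
te_Pickup shots = (2 + 4·5 + 20)/6 = 42/6 = 7; σ²_Pickup shots = ((20−2)/6)² = 9.000
te_Editing = (2 + 4·5 + 8)/6 = 30/6 = 5; σ²_Editing = ((8−2)/6)² = 1.000

Forward pass:
ES_Casting = 0; EF_Casting = 2
ES_Location scouting = 2; EF_Location scouting = 2+3 = 5
ES_Set construction = 2; EF_Set construction = 2+15 = 17
ES_Costume fitting = 17; EF_Costume fitting = 17+9 = 26
ES_Principal photography = max(EF_Location scouting=5, EF_Set construction=17) = 17; EF_Principal photography = 17+6 = 23
ES_Pickup shots = max(EF_Location scouting=5, EF_Costume fitting=26) = 26; EF_Pickup shots = 26+7 = 33
ES_Editing = max(EF_Location scouting=5, EF_Principal photography=23, EF_Pickup shots=33) = 33; EF_Editing = 33+5 = 38
Expected project duration μ = 38 days. Critical path: Casting → Set construction → Costume fitting → Pickup shots → Editing.

Variances on critical path: σ²_Casting=0.111, σ²_Set construction=2.778, σ²_Costume fitting=4.000, σ²_Pickup shots=9.000, σ²_Editing=1.000.
Largest is σ²_Pickup shots = 9.000.

Pickup shots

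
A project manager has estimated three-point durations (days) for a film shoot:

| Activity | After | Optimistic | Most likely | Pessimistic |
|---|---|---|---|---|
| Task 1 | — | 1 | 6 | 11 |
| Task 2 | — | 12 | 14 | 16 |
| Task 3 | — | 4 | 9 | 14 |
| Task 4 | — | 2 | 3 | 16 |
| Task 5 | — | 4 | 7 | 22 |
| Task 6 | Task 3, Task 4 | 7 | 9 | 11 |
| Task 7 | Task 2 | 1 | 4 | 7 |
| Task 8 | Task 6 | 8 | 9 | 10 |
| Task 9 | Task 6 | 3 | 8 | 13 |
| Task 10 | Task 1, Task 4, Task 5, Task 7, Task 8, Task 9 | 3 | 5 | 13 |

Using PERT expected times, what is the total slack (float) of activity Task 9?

1 days

te_Task 1 = (1 + 4·6 + 11)/6 = 36/6 = 6
te_Task 2 = (12 + 4·14 + 16)/6 = 84/6 = 14
te_Task 3 = (4 + 4·9 + 14)/6 = 54/6 = 9
te_Task 4 = (2 + 4·3 + 16)/6 = 30/6 = 5
te_Task 5 = (4 + 4·7 + 22)/6 = 54/6 = 9
te_Task 6 = (7 + 4·9 + 11)/6 = 54/6 = 9
te_Task 7 = (1 + 4·4 + 7)/6 = 24/6 = 4
te_Task 8 = (8 + 4·9 + 10)/6 = 54/6 = 9
te_Task 9 = (3 + 4·8 + 13)/6 = 48/6 = 8
te_Task 10 = (3 + 4·5 + 13)/6 = 36/6 = 6

Forward pass:
ES_Task 1 = 0; EF_Task 1 = 6
ES_Task 2 = 0; EF_Task 2 = 14
ES_Task 3 = 0; EF_Task 3 = 9
ES_Task 4 = 0; EF_Task 4 = 5
ES_Task 5 = 0; EF_Task 5 = 9
ES_Task 6 = max(EF_Task 3=9, EF_Task 4=5) = 9; EF_Task 6 = 9+9 = 18
ES_Task 7 = 14; EF_Task 7 = 14+4 = 18
ES_Task 8 = 18; EF_Task 8 = 18+9 = 27
ES_Task 9 = 18; EF_Task 9 = 18+8 = 26
ES_Task 10 = max(EF_Task 1=6, EF_Task 4=5, EF_Task 5=9, EF_Task 7=18, EF_Task 8=27, EF_Task 9=26) = 27; EF_Task 10 = 27+6 = 33
Expected project duration μ = 33 days. Critical path: Task 3 → Task 6 → Task 8 → Task 10.

Backward pass:
LF_Task 10 = 33; LS_Task 10 = 33−6 = 27
LF_Task 9 = LS_Task 10 = 27; LS_Task 9 = 27−8 = 19
LF_Task 8 = LS_Task 10 = 27; LS_Task 8 = 27−9 = 18
LF_Task 7 = LS_Task 10 = 27; LS_Task 7 = 27−4 = 23
LF_Task 6 = min(LS_Task 8=18, LS_Task 9=19) = 18; LS_Task 6 = 18−9 = 9
LF_Task 5 = LS_Task 10 = 27; LS_Task 5 = 27−9 = 18
LF_Task 4 = min(LS_Task 6=9, LS_Task 10=27) = 9; LS_Task 4 = 9−5 = 4
LF_Task 3 = LS_Task 6 = 9; LS_Task 3 = 9−9 = 0
LF_Task 2 = LS_Task 7 = 23; LS_Task 2 = 23−14 = 9
LF_Task 1 = LS_Task 10 = 27; LS_Task 1 = 27−6 = 21
Slack_Task 9 = LS_Task 9 − ES_Task 9 = 19 − 18 = 1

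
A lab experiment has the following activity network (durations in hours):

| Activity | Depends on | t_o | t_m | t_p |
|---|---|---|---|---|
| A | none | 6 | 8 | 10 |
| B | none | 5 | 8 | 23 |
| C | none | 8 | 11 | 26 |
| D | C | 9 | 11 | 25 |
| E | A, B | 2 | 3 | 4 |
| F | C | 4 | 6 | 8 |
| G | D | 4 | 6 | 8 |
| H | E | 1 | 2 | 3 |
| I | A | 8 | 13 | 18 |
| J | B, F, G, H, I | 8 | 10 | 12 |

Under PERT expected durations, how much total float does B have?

17 hours

te_A = (6 + 4·8 + 10)/6 = 48/6 = 8
te_B = (5 + 4·8 + 23)/6 = 60/6 = 10
te_C = (8 + 4·11 + 26)/6 = 78/6 = 13
te_D = (9 + 4·11 + 25)/6 = 78/6 = 13
te_E = (2 + 4·3 + 4)/6 = 18/6 = 3
te_F = (4 + 4·6 + 8)/6 = 36/6 = 6
te_G = (4 + 4·6 + 8)/6 = 36/6 = 6
te_H = (1 + 4·2 + 3)/6 = 12/6 = 2
te_I = (8 + 4·13 + 18)/6 = 78/6 = 13
te_J = (8 + 4·10 + 12)/6 = 60/6 = 10

Forward pass:
ES_A = 0; EF_A = 8
ES_B = 0; EF_B = 10
ES_C = 0; EF_C = 13
ES_D = 13; EF_D = 13+13 = 26
ES_E = max(EF_A=8, EF_B=10) = 10; EF_E = 10+3 = 13
ES_F = 13; EF_F = 13+6 = 19
ES_G = 26; EF_G = 26+6 = 32
ES_H = 13; EF_H = 13+2 = 15
ES_I = 8; EF_I = 8+13 = 21
ES_J = max(EF_B=10, EF_F=19, EF_G=32, EF_H=15, EF_I=21) = 32; EF_J = 32+10 = 42
Expected project duration μ = 42 hours. Critical path: C → D → G → J.

Backward pass:
LF_J = 42; LS_J = 42−10 = 32
LF_I = LS_J = 32; LS_I = 32−13 = 19
LF_H = LS_J = 32; LS_H = 32−2 = 30
LF_G = LS_J = 32; LS_G = 32−6 = 26
LF_F = LS_J = 32; LS_F = 32−6 = 26
LF_E = LS_H = 30; LS_E = 30−3 = 27
LF_D = LS_G = 26; LS_D = 26−13 = 13
LF_C = min(LS_D=13, LS_F=26) = 13; LS_C = 13−13 = 0
LF_B = min(LS_E=27, LS_J=32) = 27; LS_B = 27−10 = 17
LF_A = min(LS_E=27, LS_I=19) = 19; LS_A = 19−8 = 11
Slack_B = LS_B − ES_B = 17 − 0 = 17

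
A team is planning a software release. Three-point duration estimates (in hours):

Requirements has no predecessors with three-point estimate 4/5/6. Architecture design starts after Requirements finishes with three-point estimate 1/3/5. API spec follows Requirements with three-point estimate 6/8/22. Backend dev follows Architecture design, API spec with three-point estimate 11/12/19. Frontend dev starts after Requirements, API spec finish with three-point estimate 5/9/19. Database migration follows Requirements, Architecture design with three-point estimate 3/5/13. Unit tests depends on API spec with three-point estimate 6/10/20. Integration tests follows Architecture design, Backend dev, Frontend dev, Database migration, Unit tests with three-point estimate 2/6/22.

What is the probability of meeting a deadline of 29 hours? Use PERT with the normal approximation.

0.059

te_Requirements = (4 + 4·5 + 6)/6 = 30/6 = 5; σ²_Requirements = ((6−4)/6)² = 0.111
te_Architecture design = (1 + 4·3 + 5)/6 = 18/6 = 3; σ²_Architecture design = ((5−1)/6)² = 0.444
te_API spec = (6 + 4·8 + 22)/6 = 60/6 = 10; σ²_API spec = ((22−6)/6)² = 7.111
te_Backend dev = (11 + 4·12 + 19)/6 = 78/6 = 13; σ²_Backend dev = ((19−11)/6)² = 1.778
te_Frontend dev = (5 + 4·9 + 19)/6 = 60/6 = 10; σ²_Frontend dev = ((19−5)/6)² = 5.444
te_Database migration = (3 + 4·5 + 13)/6 = 36/6 = 6; σ²_Database migration = ((13−3)/6)² = 2.778
te_Unit tests = (6 + 4·10 + 20)/6 = 66/6 = 11; σ²_Unit tests = ((20−6)/6)² = 5.444
te_Integration tests = (2 + 4·6 + 22)/6 = 48/6 = 8; σ²_Integration tests = ((22−2)/6)² = 11.111

Forward pass:
ES_Requirements = 0; EF_Requirements = 5
ES_Architecture design = 5; EF_Architecture design = 5+3 = 8
ES_API spec = 5; EF_API spec = 5+10 = 15
ES_Backend dev = max(EF_Architecture design=8, EF_API spec=15) = 15; EF_Backend dev = 15+13 = 28
ES_Frontend dev = max(EF_Requirements=5, EF_API spec=15) = 15; EF_Frontend dev = 15+10 = 25
ES_Database migration = max(EF_Requirements=5, EF_Architecture design=8) = 8; EF_Database migration = 8+6 = 14
ES_Unit tests = 15; EF_Unit tests = 15+11 = 26
ES_Integration tests = max(EF_Architecture design=8, EF_Backend dev=28, EF_Frontend dev=25, EF_Database migration=14, EF_Unit tests=26) = 28; EF_Integration tests = 28+8 = 36
Expected project duration μ = 36 hours. Critical path: Requirements → API spec → Backend dev → Integration tests.

Variance along critical path = 0.111 + 7.111 + 1.778 + 11.111 = 20.111; σ = √20.111 = 4.485 hours.
Z = (29 − 36) / 4.485 = -1.561
P(T ≤ 29) = Φ(-1.561) ≈ 0.059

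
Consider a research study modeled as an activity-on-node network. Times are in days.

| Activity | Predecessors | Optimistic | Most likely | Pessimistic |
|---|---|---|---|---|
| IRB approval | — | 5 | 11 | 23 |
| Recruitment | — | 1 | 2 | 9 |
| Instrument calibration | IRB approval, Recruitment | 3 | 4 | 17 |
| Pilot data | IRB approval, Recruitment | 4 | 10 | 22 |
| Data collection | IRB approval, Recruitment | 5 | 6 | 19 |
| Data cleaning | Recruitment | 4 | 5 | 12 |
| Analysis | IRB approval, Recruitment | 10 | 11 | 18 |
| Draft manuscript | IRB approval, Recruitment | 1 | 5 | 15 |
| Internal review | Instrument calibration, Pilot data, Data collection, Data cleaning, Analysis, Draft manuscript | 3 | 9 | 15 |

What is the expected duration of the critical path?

te_IRB approval = (5 + 4·11 + 23)/6 = 72/6 = 12
te_Recruitment = (1 + 4·2 + 9)/6 = 18/6 = 3
te_Instrument calibration = (3 + 4·4 + 17)/6 = 36/6 = 6
te_Pilot data = (4 + 4·10 + 22)/6 = 66/6 = 11
te_Data collection = (5 + 4·6 + 19)/6 = 48/6 = 8
te_Data cleaning = (4 + 4·5 + 12)/6 = 36/6 = 6
te_Analysis = (10 + 4·11 + 18)/6 = 72/6 = 12
te_Draft manuscript = (1 + 4·5 + 15)/6 = 36/6 = 6
te_Internal review = (3 + 4·9 + 15)/6 = 54/6 = 9

Forward pass:
ES_IRB approval = 0; EF_IRB approval = 12
ES_Recruitment = 0; EF_Recruitment = 3
ES_Instrument calibration = max(EF_IRB approval=12, EF_Recruitment=3) = 12; EF_Instrument calibration = 12+6 = 18
ES_Pilot data = max(EF_IRB approval=12, EF_Recruitment=3) = 12; EF_Pilot data = 12+11 = 23
ES_Data collection = max(EF_IRB approval=12, EF_Recruitment=3) = 12; EF_Data collection = 12+8 = 20
ES_Data cleaning = 3; EF_Data cleaning = 3+6 = 9
ES_Analysis = max(EF_IRB approval=12, EF_Recruitment=3) = 12; EF_Analysis = 12+12 = 24
ES_Draft manuscript = max(EF_IRB approval=12, EF_Recruitment=3) = 12; EF_Draft manuscript = 12+6 = 18
ES_Internal review = max(EF_Instrument calibration=18, EF_Pilot data=23, EF_Data collection=20, EF_Data cleaning=9, EF_Analysis=24, EF_Draft manuscript=18) = 24; EF_Internal review = 24+9 = 33
Expected project duration μ = 33 days. Critical path: IRB approval → Analysis → Internal review.

33 days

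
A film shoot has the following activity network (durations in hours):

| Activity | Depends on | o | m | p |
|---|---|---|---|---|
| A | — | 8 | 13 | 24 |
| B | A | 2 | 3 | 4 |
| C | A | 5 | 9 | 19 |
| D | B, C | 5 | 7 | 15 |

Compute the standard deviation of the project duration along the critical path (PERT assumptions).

3.92 hours

te_A = (8 + 4·13 + 24)/6 = 84/6 = 14; σ²_A = ((24−8)/6)² = 7.111
te_B = (2 + 4·3 + 4)/6 = 18/6 = 3; σ²_B = ((4−2)/6)² = 0.111
te_C = (5 + 4·9 + 19)/6 = 60/6 = 10; σ²_C = ((19−5)/6)² = 5.444
te_D = (5 + 4·7 + 15)/6 = 48/6 = 8; σ²_D = ((15−5)/6)² = 2.778

Forward pass:
ES_A = 0; EF_A = 14
ES_B = 14; EF_B = 14+3 = 17
ES_C = 14; EF_C = 14+10 = 24
ES_D = max(EF_B=17, EF_C=24) = 24; EF_D = 24+8 = 32
Expected project duration μ = 32 hours. Critical path: A → C → D.

Variance along critical path = 7.111 + 5.444 + 2.778 = 15.333
σ = √15.333 = 3.916 hours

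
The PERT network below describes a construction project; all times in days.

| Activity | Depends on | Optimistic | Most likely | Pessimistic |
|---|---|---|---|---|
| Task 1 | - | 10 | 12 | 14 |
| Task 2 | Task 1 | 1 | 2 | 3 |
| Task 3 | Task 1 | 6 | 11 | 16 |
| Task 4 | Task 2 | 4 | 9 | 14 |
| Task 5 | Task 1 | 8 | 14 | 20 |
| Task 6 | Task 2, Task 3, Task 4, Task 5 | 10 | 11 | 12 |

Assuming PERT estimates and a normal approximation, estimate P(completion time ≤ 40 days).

0.920

te_Task 1 = (10 + 4·12 + 14)/6 = 72/6 = 12; σ²_Task 1 = ((14−10)/6)² = 0.444
te_Task 2 = (1 + 4·2 + 3)/6 = 12/6 = 2; σ²_Task 2 = ((3−1)/6)² = 0.111
te_Task 3 = (6 + 4·11 + 16)/6 = 66/6 = 11; σ²_Task 3 = ((16−6)/6)² = 2.778
te_Task 4 = (4 + 4·9 + 14)/6 = 54/6 = 9; σ²_Task 4 = ((14−4)/6)² = 2.778
te_Task 5 = (8 + 4·14 + 20)/6 = 84/6 = 14; σ²_Task 5 = ((20−8)/6)² = 4.000
te_Task 6 = (10 + 4·11 + 12)/6 = 66/6 = 11; σ²_Task 6 = ((12−10)/6)² = 0.111

Forward pass:
ES_Task 1 = 0; EF_Task 1 = 12
ES_Task 2 = 12; EF_Task 2 = 12+2 = 14
ES_Task 3 = 12; EF_Task 3 = 12+11 = 23
ES_Task 4 = 14; EF_Task 4 = 14+9 = 23
ES_Task 5 = 12; EF_Task 5 = 12+14 = 26
ES_Task 6 = max(EF_Task 2=14, EF_Task 3=23, EF_Task 4=23, EF_Task 5=26) = 26; EF_Task 6 = 26+11 = 37
Expected project duration μ = 37 days. Critical path: Task 1 → Task 5 → Task 6.

Variance along critical path = 0.444 + 4.000 + 0.111 = 4.556; σ = √4.556 = 2.134 days.
Z = (40 − 37) / 2.134 = 1.406
P(T ≤ 40) = Φ(1.406) ≈ 0.920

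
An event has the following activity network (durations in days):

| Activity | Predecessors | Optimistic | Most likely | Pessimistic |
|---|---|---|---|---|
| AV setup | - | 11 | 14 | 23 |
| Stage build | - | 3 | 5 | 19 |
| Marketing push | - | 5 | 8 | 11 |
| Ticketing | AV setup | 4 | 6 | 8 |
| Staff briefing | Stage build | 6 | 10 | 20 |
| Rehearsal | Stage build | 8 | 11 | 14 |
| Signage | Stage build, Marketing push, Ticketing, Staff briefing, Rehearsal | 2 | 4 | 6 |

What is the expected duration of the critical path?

te_AV setup = (11 + 4·14 + 23)/6 = 90/6 = 15
te_Stage build = (3 + 4·5 + 19)/6 = 42/6 = 7
te_Marketing push = (5 + 4·8 + 11)/6 = 48/6 = 8
te_Ticketing = (4 + 4·6 + 8)/6 = 36/6 = 6
te_Staff briefing = (6 + 4·10 + 20)/6 = 66/6 = 11
te_Rehearsal = (8 + 4·11 + 14)/6 = 66/6 = 11
te_Signage = (2 + 4·4 + 6)/6 = 24/6 = 4

Forward pass:
ES_AV setup = 0; EF_AV setup = 15
ES_Stage build = 0; EF_Stage build = 7
ES_Marketing push = 0; EF_Marketing push = 8
ES_Ticketing = 15; EF_Ticketing = 15+6 = 21
ES_Staff briefing = 7; EF_Staff briefing = 7+11 = 18
ES_Rehearsal = 7; EF_Rehearsal = 7+11 = 18
ES_Signage = max(EF_Stage build=7, EF_Marketing push=8, EF_Ticketing=21, EF_Staff briefing=18, EF_Rehearsal=18) = 21; EF_Signage = 21+4 = 25
Expected project duration μ = 25 days. Critical path: AV setup → Ticketing → Signage.

25 days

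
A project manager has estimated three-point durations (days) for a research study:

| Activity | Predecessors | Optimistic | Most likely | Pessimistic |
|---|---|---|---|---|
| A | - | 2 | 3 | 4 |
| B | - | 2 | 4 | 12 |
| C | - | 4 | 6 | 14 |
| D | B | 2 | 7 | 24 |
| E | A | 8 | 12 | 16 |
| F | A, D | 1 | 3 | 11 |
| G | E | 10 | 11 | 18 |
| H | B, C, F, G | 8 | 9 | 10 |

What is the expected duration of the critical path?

te_A = (2 + 4·3 + 4)/6 = 18/6 = 3
te_B = (2 + 4·4 + 12)/6 = 30/6 = 5
te_C = (4 + 4·6 + 14)/6 = 42/6 = 7
te_D = (2 + 4·7 + 24)/6 = 54/6 = 9
te_E = (8 + 4·12 + 16)/6 = 72/6 = 12
te_F = (1 + 4·3 + 11)/6 = 24/6 = 4
te_G = (10 + 4·11 + 18)/6 = 72/6 = 12
te_H = (8 + 4·9 + 10)/6 = 54/6 = 9

Forward pass:
ES_A = 0; EF_A = 3
ES_B = 0; EF_B = 5
ES_C = 0; EF_C = 7
ES_D = 5; EF_D = 5+9 = 14
ES_E = 3; EF_E = 3+12 = 15
ES_F = max(EF_A=3, EF_D=14) = 14; EF_F = 14+4 = 18
ES_G = 15; EF_G = 15+12 = 27
ES_H = max(EF_B=5, EF_C=7, EF_F=18, EF_G=27) = 27; EF_H = 27+9 = 36
Expected project duration μ = 36 days. Critical path: A → E → G → H.

36 days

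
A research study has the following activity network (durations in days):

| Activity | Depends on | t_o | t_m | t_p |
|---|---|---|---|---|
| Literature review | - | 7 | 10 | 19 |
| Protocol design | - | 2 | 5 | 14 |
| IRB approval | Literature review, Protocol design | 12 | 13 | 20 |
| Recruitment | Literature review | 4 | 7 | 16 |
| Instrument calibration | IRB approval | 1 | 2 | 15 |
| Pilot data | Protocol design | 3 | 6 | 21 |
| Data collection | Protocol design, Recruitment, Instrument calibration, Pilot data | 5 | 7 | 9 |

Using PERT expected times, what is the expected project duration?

36 days

te_Literature review = (7 + 4·10 + 19)/6 = 66/6 = 11
te_Protocol design = (2 + 4·5 + 14)/6 = 36/6 = 6
te_IRB approval = (12 + 4·13 + 20)/6 = 84/6 = 14
te_Recruitment = (4 + 4·7 + 16)/6 = 48/6 = 8
te_Instrument calibration = (1 + 4·2 + 15)/6 = 24/6 = 4
te_Pilot data = (3 + 4·6 + 21)/6 = 48/6 = 8
te_Data collection = (5 + 4·7 + 9)/6 = 42/6 = 7

Forward pass:
ES_Literature review = 0; EF_Literature review = 11
ES_Protocol design = 0; EF_Protocol design = 6
ES_IRB approval = max(EF_Literature review=11, EF_Protocol design=6) = 11; EF_IRB approval = 11+14 = 25
ES_Recruitment = 11; EF_Recruitment = 11+8 = 19
ES_Instrument calibration = 25; EF_Instrument calibration = 25+4 = 29
ES_Pilot data = 6; EF_Pilot data = 6+8 = 14
ES_Data collection = max(EF_Protocol design=6, EF_Recruitment=19, EF_Instrument calibration=29, EF_Pilot data=14) = 29; EF_Data collection = 29+7 = 36
Expected project duration μ = 36 days. Critical path: Literature review → IRB approval → Instrument calibration → Data collection.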